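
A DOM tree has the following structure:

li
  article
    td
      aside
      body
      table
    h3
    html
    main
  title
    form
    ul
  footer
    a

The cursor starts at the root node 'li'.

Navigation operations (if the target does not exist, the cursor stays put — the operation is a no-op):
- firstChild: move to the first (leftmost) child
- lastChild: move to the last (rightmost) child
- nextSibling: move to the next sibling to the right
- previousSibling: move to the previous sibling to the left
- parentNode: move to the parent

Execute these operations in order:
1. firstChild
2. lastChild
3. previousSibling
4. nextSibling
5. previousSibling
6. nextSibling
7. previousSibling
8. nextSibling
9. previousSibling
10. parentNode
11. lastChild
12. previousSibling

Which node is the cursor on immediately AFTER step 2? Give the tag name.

Answer: main

Derivation:
After 1 (firstChild): article
After 2 (lastChild): main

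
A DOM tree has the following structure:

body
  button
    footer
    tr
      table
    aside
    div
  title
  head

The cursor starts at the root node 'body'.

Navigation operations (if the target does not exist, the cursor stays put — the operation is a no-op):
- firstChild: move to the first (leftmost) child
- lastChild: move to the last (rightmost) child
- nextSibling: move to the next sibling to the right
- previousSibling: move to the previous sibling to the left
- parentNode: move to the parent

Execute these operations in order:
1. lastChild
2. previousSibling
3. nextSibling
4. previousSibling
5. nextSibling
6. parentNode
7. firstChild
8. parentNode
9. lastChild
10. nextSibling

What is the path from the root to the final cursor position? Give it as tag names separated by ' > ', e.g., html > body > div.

After 1 (lastChild): head
After 2 (previousSibling): title
After 3 (nextSibling): head
After 4 (previousSibling): title
After 5 (nextSibling): head
After 6 (parentNode): body
After 7 (firstChild): button
After 8 (parentNode): body
After 9 (lastChild): head
After 10 (nextSibling): head (no-op, stayed)

Answer: body > head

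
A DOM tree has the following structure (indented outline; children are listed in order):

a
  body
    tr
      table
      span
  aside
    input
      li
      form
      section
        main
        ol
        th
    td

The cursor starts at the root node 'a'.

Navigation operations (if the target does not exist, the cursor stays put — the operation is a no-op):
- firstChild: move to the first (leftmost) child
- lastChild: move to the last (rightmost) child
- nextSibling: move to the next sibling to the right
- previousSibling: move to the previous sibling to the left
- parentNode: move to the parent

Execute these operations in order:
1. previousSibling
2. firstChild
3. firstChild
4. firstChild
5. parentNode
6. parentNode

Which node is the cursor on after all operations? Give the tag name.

After 1 (previousSibling): a (no-op, stayed)
After 2 (firstChild): body
After 3 (firstChild): tr
After 4 (firstChild): table
After 5 (parentNode): tr
After 6 (parentNode): body

Answer: body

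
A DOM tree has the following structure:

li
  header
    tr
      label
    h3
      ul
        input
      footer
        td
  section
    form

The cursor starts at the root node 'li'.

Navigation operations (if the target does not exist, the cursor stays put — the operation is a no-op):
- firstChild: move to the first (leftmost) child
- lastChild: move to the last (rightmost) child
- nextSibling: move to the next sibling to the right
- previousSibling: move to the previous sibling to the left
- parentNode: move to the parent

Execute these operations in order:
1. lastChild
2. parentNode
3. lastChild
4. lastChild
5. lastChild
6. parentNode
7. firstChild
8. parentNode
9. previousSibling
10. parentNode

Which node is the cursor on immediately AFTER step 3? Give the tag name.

After 1 (lastChild): section
After 2 (parentNode): li
After 3 (lastChild): section

Answer: section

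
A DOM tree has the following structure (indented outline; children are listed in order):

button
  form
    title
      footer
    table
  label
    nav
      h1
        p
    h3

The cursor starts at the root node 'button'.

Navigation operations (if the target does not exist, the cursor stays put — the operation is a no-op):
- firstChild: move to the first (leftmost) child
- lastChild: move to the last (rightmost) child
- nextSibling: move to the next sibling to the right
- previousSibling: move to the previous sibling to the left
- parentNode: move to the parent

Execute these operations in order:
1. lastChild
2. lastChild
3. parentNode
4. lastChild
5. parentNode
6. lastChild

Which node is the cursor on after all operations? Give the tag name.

After 1 (lastChild): label
After 2 (lastChild): h3
After 3 (parentNode): label
After 4 (lastChild): h3
After 5 (parentNode): label
After 6 (lastChild): h3

Answer: h3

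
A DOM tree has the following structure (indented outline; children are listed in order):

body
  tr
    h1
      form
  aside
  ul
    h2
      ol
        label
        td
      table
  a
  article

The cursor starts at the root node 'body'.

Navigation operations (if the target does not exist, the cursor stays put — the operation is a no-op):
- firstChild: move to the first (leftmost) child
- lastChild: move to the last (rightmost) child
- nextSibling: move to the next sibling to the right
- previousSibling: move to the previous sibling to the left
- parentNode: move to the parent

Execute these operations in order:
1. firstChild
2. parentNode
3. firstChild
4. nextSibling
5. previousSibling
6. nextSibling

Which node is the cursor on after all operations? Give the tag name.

Answer: aside

Derivation:
After 1 (firstChild): tr
After 2 (parentNode): body
After 3 (firstChild): tr
After 4 (nextSibling): aside
After 5 (previousSibling): tr
After 6 (nextSibling): aside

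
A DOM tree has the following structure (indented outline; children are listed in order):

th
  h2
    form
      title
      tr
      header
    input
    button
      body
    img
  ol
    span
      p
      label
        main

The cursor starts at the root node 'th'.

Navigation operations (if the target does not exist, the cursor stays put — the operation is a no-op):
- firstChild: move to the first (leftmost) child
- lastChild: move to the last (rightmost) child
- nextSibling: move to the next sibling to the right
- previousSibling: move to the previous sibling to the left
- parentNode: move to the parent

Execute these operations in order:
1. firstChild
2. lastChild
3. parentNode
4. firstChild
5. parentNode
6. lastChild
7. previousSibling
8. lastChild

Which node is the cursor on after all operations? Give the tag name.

After 1 (firstChild): h2
After 2 (lastChild): img
After 3 (parentNode): h2
After 4 (firstChild): form
After 5 (parentNode): h2
After 6 (lastChild): img
After 7 (previousSibling): button
After 8 (lastChild): body

Answer: body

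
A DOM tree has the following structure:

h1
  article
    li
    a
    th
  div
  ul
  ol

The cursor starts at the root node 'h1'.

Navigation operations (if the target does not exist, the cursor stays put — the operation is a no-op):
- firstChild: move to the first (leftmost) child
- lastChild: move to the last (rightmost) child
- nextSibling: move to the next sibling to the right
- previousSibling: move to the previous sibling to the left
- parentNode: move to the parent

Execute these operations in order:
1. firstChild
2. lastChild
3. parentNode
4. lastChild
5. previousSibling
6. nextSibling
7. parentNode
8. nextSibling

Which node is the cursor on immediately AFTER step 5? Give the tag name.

After 1 (firstChild): article
After 2 (lastChild): th
After 3 (parentNode): article
After 4 (lastChild): th
After 5 (previousSibling): a

Answer: a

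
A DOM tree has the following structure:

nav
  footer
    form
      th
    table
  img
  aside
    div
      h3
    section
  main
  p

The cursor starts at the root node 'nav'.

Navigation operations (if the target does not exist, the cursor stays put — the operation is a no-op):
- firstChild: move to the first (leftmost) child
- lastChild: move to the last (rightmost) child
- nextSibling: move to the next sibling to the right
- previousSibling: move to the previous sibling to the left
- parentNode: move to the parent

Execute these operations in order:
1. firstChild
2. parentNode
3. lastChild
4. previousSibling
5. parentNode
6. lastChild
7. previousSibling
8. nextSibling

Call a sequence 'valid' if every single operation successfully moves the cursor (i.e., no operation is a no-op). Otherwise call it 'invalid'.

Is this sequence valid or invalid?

Answer: valid

Derivation:
After 1 (firstChild): footer
After 2 (parentNode): nav
After 3 (lastChild): p
After 4 (previousSibling): main
After 5 (parentNode): nav
After 6 (lastChild): p
After 7 (previousSibling): main
After 8 (nextSibling): p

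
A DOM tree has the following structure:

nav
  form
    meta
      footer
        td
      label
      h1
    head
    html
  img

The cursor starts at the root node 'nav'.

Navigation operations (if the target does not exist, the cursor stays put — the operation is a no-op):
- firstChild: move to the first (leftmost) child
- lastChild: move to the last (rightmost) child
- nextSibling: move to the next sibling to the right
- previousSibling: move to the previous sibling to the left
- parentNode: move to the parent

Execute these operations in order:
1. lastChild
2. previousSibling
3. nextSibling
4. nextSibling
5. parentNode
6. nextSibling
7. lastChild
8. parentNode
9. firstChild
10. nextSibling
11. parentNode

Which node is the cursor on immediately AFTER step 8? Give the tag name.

Answer: nav

Derivation:
After 1 (lastChild): img
After 2 (previousSibling): form
After 3 (nextSibling): img
After 4 (nextSibling): img (no-op, stayed)
After 5 (parentNode): nav
After 6 (nextSibling): nav (no-op, stayed)
After 7 (lastChild): img
After 8 (parentNode): nav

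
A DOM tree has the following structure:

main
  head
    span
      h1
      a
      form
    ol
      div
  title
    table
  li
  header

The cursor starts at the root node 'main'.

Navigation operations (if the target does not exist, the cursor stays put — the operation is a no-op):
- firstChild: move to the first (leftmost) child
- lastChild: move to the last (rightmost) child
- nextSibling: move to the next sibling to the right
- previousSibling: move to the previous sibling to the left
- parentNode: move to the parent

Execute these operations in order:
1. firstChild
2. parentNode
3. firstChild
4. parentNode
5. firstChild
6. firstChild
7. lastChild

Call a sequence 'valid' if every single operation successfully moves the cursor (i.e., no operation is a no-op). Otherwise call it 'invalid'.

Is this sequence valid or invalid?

Answer: valid

Derivation:
After 1 (firstChild): head
After 2 (parentNode): main
After 3 (firstChild): head
After 4 (parentNode): main
After 5 (firstChild): head
After 6 (firstChild): span
After 7 (lastChild): form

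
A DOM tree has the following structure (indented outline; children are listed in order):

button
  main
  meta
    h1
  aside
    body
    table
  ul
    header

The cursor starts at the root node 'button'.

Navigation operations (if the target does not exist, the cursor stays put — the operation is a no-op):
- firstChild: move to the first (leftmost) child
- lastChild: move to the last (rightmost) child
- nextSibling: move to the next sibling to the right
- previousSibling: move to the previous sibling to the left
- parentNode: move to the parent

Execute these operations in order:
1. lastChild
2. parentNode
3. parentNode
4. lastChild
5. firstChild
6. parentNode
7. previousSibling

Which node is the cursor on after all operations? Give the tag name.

After 1 (lastChild): ul
After 2 (parentNode): button
After 3 (parentNode): button (no-op, stayed)
After 4 (lastChild): ul
After 5 (firstChild): header
After 6 (parentNode): ul
After 7 (previousSibling): aside

Answer: aside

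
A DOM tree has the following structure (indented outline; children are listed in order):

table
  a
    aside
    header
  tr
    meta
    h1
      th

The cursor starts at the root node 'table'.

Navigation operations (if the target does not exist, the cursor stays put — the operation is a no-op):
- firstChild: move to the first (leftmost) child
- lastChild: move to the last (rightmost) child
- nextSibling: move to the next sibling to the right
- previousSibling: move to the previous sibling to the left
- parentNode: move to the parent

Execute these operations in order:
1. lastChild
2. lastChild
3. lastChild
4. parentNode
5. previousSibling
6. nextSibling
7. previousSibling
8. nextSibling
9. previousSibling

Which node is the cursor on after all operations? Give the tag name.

Answer: meta

Derivation:
After 1 (lastChild): tr
After 2 (lastChild): h1
After 3 (lastChild): th
After 4 (parentNode): h1
After 5 (previousSibling): meta
After 6 (nextSibling): h1
After 7 (previousSibling): meta
After 8 (nextSibling): h1
After 9 (previousSibling): meta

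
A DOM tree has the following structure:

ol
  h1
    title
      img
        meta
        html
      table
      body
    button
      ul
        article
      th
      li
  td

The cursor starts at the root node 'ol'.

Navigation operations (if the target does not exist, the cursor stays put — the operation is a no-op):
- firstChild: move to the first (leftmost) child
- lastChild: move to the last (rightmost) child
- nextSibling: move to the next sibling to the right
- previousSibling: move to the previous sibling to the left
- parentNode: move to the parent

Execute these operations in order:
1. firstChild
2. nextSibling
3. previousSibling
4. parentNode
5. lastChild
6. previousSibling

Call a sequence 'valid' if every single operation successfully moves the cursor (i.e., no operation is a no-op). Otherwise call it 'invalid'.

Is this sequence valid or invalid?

After 1 (firstChild): h1
After 2 (nextSibling): td
After 3 (previousSibling): h1
After 4 (parentNode): ol
After 5 (lastChild): td
After 6 (previousSibling): h1

Answer: valid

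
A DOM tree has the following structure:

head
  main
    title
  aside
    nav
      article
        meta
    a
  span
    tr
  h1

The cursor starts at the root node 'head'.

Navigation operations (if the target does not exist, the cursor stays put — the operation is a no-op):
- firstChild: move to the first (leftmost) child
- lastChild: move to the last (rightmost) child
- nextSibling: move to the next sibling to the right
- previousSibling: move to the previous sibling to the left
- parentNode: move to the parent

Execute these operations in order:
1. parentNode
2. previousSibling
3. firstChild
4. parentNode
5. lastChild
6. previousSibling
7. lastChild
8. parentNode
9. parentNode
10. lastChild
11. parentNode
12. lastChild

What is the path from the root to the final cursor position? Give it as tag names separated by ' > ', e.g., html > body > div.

After 1 (parentNode): head (no-op, stayed)
After 2 (previousSibling): head (no-op, stayed)
After 3 (firstChild): main
After 4 (parentNode): head
After 5 (lastChild): h1
After 6 (previousSibling): span
After 7 (lastChild): tr
After 8 (parentNode): span
After 9 (parentNode): head
After 10 (lastChild): h1
After 11 (parentNode): head
After 12 (lastChild): h1

Answer: head > h1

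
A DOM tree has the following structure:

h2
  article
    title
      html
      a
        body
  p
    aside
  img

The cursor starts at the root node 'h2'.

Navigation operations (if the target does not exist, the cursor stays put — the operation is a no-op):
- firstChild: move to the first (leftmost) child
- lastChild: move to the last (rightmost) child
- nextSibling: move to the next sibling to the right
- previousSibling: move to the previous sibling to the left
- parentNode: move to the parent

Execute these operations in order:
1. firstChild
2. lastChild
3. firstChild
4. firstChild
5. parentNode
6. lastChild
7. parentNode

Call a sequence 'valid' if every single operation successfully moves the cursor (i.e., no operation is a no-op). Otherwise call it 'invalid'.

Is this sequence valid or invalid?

After 1 (firstChild): article
After 2 (lastChild): title
After 3 (firstChild): html
After 4 (firstChild): html (no-op, stayed)
After 5 (parentNode): title
After 6 (lastChild): a
After 7 (parentNode): title

Answer: invalid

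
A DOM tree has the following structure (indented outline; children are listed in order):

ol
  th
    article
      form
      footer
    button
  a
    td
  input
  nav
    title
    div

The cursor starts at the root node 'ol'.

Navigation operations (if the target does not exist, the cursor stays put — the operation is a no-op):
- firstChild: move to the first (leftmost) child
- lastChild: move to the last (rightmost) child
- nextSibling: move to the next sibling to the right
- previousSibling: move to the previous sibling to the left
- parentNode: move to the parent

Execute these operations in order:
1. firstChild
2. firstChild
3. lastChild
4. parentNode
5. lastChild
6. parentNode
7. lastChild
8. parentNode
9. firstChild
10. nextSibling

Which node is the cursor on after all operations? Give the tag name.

Answer: footer

Derivation:
After 1 (firstChild): th
After 2 (firstChild): article
After 3 (lastChild): footer
After 4 (parentNode): article
After 5 (lastChild): footer
After 6 (parentNode): article
After 7 (lastChild): footer
After 8 (parentNode): article
After 9 (firstChild): form
After 10 (nextSibling): footer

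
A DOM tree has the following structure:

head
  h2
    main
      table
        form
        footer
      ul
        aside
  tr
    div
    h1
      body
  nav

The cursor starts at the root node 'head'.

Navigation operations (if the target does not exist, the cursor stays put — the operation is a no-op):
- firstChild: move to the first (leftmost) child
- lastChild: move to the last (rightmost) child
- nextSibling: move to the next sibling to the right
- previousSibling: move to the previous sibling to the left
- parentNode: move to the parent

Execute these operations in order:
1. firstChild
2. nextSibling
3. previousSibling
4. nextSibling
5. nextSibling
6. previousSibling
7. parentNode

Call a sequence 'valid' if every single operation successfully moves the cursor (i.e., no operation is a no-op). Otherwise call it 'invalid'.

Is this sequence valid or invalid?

After 1 (firstChild): h2
After 2 (nextSibling): tr
After 3 (previousSibling): h2
After 4 (nextSibling): tr
After 5 (nextSibling): nav
After 6 (previousSibling): tr
After 7 (parentNode): head

Answer: valid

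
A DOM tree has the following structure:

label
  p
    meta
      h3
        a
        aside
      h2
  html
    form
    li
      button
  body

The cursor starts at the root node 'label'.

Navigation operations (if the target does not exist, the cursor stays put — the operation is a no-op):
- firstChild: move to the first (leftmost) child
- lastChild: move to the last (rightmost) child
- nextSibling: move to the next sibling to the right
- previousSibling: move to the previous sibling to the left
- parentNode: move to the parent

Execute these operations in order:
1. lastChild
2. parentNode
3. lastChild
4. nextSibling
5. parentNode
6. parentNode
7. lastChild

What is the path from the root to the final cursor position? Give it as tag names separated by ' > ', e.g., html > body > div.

After 1 (lastChild): body
After 2 (parentNode): label
After 3 (lastChild): body
After 4 (nextSibling): body (no-op, stayed)
After 5 (parentNode): label
After 6 (parentNode): label (no-op, stayed)
After 7 (lastChild): body

Answer: label > body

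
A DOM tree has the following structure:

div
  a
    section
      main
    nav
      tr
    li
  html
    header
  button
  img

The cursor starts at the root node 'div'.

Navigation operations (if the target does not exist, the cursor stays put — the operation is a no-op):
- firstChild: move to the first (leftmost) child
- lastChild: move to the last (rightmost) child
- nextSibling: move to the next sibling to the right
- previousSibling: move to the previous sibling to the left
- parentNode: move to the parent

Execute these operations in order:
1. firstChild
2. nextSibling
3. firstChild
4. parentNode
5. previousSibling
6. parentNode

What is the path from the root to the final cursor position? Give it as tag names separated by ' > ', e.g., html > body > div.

After 1 (firstChild): a
After 2 (nextSibling): html
After 3 (firstChild): header
After 4 (parentNode): html
After 5 (previousSibling): a
After 6 (parentNode): div

Answer: div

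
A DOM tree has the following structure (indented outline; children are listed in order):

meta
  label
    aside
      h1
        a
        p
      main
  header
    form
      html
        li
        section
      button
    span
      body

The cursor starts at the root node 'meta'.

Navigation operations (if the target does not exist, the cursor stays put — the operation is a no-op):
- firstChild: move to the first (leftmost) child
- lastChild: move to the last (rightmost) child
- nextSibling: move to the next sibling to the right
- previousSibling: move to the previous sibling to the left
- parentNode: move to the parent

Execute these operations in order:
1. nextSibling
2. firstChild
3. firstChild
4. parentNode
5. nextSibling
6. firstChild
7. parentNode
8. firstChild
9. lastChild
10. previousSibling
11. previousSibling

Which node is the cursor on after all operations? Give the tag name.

Answer: html

Derivation:
After 1 (nextSibling): meta (no-op, stayed)
After 2 (firstChild): label
After 3 (firstChild): aside
After 4 (parentNode): label
After 5 (nextSibling): header
After 6 (firstChild): form
After 7 (parentNode): header
After 8 (firstChild): form
After 9 (lastChild): button
After 10 (previousSibling): html
After 11 (previousSibling): html (no-op, stayed)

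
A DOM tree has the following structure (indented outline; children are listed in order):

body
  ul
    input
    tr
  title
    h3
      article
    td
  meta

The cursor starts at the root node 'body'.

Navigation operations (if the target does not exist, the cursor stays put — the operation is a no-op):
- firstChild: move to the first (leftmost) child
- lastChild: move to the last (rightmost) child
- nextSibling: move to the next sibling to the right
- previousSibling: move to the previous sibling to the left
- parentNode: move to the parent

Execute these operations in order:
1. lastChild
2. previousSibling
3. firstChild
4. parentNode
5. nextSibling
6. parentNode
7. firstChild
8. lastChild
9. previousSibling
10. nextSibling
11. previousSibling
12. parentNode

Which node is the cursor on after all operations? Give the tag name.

Answer: ul

Derivation:
After 1 (lastChild): meta
After 2 (previousSibling): title
After 3 (firstChild): h3
After 4 (parentNode): title
After 5 (nextSibling): meta
After 6 (parentNode): body
After 7 (firstChild): ul
After 8 (lastChild): tr
After 9 (previousSibling): input
After 10 (nextSibling): tr
After 11 (previousSibling): input
After 12 (parentNode): ul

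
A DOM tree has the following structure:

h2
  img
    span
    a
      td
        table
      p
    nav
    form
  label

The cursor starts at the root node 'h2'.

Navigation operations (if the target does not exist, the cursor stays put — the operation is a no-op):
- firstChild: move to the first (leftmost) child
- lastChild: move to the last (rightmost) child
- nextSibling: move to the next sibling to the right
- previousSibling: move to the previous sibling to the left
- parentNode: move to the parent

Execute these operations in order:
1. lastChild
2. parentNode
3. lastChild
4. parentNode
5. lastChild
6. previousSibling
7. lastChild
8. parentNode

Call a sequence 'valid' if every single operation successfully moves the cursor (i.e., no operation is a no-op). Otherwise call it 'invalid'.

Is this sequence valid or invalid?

After 1 (lastChild): label
After 2 (parentNode): h2
After 3 (lastChild): label
After 4 (parentNode): h2
After 5 (lastChild): label
After 6 (previousSibling): img
After 7 (lastChild): form
After 8 (parentNode): img

Answer: valid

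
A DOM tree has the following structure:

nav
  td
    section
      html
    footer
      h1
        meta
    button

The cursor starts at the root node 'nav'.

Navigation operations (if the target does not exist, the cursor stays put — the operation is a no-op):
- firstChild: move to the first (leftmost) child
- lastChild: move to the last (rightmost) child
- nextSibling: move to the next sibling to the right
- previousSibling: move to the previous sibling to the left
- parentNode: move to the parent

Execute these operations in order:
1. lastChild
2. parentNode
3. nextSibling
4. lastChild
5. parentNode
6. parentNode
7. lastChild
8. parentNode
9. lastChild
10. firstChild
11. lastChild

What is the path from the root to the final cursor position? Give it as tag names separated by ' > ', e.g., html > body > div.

Answer: nav > td > section > html

Derivation:
After 1 (lastChild): td
After 2 (parentNode): nav
After 3 (nextSibling): nav (no-op, stayed)
After 4 (lastChild): td
After 5 (parentNode): nav
After 6 (parentNode): nav (no-op, stayed)
After 7 (lastChild): td
After 8 (parentNode): nav
After 9 (lastChild): td
After 10 (firstChild): section
After 11 (lastChild): html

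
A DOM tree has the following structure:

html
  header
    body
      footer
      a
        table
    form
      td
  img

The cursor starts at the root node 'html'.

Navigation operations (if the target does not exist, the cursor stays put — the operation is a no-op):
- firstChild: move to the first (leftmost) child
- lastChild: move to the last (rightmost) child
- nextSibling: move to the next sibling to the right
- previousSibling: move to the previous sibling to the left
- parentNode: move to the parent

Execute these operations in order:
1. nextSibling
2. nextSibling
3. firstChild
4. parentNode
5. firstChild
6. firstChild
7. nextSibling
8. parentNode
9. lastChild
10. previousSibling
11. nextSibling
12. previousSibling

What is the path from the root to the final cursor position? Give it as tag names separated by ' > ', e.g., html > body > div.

After 1 (nextSibling): html (no-op, stayed)
After 2 (nextSibling): html (no-op, stayed)
After 3 (firstChild): header
After 4 (parentNode): html
After 5 (firstChild): header
After 6 (firstChild): body
After 7 (nextSibling): form
After 8 (parentNode): header
After 9 (lastChild): form
After 10 (previousSibling): body
After 11 (nextSibling): form
After 12 (previousSibling): body

Answer: html > header > body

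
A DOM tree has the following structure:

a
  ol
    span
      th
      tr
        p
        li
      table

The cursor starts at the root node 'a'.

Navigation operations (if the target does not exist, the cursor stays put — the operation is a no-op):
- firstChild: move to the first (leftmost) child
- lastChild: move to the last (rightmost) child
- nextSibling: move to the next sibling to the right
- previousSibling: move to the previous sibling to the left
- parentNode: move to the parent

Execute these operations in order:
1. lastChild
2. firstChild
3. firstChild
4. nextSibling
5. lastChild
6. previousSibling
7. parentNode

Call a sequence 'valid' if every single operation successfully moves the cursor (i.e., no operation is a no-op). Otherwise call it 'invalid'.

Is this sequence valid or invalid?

After 1 (lastChild): ol
After 2 (firstChild): span
After 3 (firstChild): th
After 4 (nextSibling): tr
After 5 (lastChild): li
After 6 (previousSibling): p
After 7 (parentNode): tr

Answer: valid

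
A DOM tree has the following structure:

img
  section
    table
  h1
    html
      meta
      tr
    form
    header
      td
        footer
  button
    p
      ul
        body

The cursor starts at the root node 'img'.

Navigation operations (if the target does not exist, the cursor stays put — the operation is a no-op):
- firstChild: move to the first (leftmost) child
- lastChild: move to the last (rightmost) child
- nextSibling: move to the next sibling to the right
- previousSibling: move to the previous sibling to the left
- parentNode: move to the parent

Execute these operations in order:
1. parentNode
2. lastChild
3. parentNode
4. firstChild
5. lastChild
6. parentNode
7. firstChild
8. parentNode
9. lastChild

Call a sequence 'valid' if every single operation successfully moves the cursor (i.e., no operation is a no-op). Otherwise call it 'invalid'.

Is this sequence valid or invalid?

Answer: invalid

Derivation:
After 1 (parentNode): img (no-op, stayed)
After 2 (lastChild): button
After 3 (parentNode): img
After 4 (firstChild): section
After 5 (lastChild): table
After 6 (parentNode): section
After 7 (firstChild): table
After 8 (parentNode): section
After 9 (lastChild): table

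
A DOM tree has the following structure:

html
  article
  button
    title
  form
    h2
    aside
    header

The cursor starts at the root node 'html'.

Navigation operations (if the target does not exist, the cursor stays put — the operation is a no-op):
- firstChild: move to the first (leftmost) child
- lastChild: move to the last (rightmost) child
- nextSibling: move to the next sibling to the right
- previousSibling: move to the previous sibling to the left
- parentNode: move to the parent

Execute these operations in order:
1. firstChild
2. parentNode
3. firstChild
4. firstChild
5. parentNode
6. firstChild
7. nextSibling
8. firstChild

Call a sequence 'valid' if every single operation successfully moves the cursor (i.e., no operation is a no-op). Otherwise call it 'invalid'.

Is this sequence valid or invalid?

Answer: invalid

Derivation:
After 1 (firstChild): article
After 2 (parentNode): html
After 3 (firstChild): article
After 4 (firstChild): article (no-op, stayed)
After 5 (parentNode): html
After 6 (firstChild): article
After 7 (nextSibling): button
After 8 (firstChild): title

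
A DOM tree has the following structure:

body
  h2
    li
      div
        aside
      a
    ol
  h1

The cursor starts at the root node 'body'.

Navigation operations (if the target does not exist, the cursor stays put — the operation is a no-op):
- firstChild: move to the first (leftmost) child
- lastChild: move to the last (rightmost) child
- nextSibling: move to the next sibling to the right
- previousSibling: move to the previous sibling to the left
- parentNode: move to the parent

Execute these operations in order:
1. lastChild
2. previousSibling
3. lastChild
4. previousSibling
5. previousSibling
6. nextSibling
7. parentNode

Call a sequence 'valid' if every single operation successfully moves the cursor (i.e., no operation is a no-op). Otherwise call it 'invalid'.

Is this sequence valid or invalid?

Answer: invalid

Derivation:
After 1 (lastChild): h1
After 2 (previousSibling): h2
After 3 (lastChild): ol
After 4 (previousSibling): li
After 5 (previousSibling): li (no-op, stayed)
After 6 (nextSibling): ol
After 7 (parentNode): h2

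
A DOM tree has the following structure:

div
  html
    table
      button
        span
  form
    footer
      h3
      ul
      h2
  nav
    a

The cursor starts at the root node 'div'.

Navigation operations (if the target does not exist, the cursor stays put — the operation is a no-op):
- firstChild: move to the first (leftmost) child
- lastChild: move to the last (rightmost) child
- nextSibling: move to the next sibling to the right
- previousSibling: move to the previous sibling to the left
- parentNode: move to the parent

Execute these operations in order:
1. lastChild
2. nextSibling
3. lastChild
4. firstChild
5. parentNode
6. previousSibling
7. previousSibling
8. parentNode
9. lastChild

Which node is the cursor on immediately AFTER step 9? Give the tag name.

Answer: nav

Derivation:
After 1 (lastChild): nav
After 2 (nextSibling): nav (no-op, stayed)
After 3 (lastChild): a
After 4 (firstChild): a (no-op, stayed)
After 5 (parentNode): nav
After 6 (previousSibling): form
After 7 (previousSibling): html
After 8 (parentNode): div
After 9 (lastChild): nav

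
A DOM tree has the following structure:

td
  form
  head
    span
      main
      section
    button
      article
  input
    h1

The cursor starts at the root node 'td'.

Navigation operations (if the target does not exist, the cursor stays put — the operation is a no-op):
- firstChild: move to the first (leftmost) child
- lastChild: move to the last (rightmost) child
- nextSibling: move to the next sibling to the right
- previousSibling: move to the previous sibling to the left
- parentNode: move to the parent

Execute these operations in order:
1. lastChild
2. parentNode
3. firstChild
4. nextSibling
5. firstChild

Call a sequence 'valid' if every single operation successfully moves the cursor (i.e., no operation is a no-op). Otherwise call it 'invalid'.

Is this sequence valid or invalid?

Answer: valid

Derivation:
After 1 (lastChild): input
After 2 (parentNode): td
After 3 (firstChild): form
After 4 (nextSibling): head
After 5 (firstChild): span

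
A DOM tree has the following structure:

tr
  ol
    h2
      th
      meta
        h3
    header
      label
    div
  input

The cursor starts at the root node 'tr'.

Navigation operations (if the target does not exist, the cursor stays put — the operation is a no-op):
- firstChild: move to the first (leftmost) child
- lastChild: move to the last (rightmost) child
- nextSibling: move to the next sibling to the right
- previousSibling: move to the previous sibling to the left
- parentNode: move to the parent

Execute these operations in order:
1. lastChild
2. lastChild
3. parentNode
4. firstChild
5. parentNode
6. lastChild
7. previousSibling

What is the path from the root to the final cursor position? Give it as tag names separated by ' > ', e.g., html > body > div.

After 1 (lastChild): input
After 2 (lastChild): input (no-op, stayed)
After 3 (parentNode): tr
After 4 (firstChild): ol
After 5 (parentNode): tr
After 6 (lastChild): input
After 7 (previousSibling): ol

Answer: tr > ol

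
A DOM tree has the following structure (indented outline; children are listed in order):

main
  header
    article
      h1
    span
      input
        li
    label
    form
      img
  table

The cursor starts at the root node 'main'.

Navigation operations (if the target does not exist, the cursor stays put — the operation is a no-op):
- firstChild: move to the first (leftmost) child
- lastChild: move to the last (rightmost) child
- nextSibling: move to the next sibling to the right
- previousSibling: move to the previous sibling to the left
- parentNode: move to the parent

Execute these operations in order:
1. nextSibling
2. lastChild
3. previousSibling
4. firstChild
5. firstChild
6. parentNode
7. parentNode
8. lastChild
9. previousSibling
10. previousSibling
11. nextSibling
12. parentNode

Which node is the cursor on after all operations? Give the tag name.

Answer: header

Derivation:
After 1 (nextSibling): main (no-op, stayed)
After 2 (lastChild): table
After 3 (previousSibling): header
After 4 (firstChild): article
After 5 (firstChild): h1
After 6 (parentNode): article
After 7 (parentNode): header
After 8 (lastChild): form
After 9 (previousSibling): label
After 10 (previousSibling): span
After 11 (nextSibling): label
After 12 (parentNode): header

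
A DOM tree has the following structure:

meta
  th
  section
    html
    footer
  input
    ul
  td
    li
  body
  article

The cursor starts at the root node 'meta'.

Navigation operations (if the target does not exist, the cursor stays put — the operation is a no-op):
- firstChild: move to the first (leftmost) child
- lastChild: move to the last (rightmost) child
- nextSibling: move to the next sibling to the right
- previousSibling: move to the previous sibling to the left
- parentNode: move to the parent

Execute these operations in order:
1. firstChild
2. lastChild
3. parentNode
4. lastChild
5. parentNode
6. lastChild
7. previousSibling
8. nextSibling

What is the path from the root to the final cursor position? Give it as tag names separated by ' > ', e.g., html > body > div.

Answer: meta > article

Derivation:
After 1 (firstChild): th
After 2 (lastChild): th (no-op, stayed)
After 3 (parentNode): meta
After 4 (lastChild): article
After 5 (parentNode): meta
After 6 (lastChild): article
After 7 (previousSibling): body
After 8 (nextSibling): article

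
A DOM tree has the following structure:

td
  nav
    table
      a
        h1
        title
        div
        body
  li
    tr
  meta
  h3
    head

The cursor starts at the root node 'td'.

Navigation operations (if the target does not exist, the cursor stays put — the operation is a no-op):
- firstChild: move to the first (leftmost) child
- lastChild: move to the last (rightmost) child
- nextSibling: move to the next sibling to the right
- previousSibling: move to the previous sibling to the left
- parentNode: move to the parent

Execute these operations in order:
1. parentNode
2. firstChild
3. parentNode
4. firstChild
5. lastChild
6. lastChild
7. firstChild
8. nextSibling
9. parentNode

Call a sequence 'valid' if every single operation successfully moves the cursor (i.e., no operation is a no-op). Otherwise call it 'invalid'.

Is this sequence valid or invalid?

After 1 (parentNode): td (no-op, stayed)
After 2 (firstChild): nav
After 3 (parentNode): td
After 4 (firstChild): nav
After 5 (lastChild): table
After 6 (lastChild): a
After 7 (firstChild): h1
After 8 (nextSibling): title
After 9 (parentNode): a

Answer: invalid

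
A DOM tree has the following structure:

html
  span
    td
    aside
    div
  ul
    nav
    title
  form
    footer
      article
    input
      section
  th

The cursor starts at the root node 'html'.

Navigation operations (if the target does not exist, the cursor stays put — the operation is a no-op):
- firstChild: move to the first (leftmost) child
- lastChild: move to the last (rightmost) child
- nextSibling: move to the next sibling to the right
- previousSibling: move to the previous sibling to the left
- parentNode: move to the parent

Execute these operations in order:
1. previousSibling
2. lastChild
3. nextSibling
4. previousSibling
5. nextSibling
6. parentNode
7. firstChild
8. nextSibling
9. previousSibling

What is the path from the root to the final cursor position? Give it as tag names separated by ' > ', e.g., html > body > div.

Answer: html > span

Derivation:
After 1 (previousSibling): html (no-op, stayed)
After 2 (lastChild): th
After 3 (nextSibling): th (no-op, stayed)
After 4 (previousSibling): form
After 5 (nextSibling): th
After 6 (parentNode): html
After 7 (firstChild): span
After 8 (nextSibling): ul
After 9 (previousSibling): span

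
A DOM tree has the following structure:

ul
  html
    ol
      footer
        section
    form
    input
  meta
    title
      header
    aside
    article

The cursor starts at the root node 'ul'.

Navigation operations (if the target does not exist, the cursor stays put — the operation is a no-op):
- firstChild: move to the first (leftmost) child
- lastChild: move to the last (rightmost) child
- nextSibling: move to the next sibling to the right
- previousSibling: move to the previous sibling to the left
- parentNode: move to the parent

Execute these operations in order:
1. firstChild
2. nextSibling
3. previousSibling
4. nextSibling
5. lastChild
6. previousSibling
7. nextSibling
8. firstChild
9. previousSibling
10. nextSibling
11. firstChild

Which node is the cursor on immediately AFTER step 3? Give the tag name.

Answer: html

Derivation:
After 1 (firstChild): html
After 2 (nextSibling): meta
After 3 (previousSibling): html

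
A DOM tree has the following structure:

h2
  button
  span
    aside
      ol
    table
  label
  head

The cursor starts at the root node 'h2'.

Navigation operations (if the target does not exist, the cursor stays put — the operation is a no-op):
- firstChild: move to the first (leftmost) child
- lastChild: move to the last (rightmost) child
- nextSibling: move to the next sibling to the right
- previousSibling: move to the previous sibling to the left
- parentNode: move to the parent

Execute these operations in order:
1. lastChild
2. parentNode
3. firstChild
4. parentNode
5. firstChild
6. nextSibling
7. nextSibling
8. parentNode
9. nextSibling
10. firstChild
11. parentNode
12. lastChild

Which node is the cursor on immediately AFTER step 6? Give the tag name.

Answer: span

Derivation:
After 1 (lastChild): head
After 2 (parentNode): h2
After 3 (firstChild): button
After 4 (parentNode): h2
After 5 (firstChild): button
After 6 (nextSibling): span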